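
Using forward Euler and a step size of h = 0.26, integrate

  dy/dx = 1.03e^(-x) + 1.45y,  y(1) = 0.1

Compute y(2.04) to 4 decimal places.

Euler: y_{n+1} = y_n + h·f(x_n, y_n).
x=1.000000, y=0.100000: f=0.523916 → y ← 0.100000 + 0.26·0.523916 = 0.236218
x=1.260000, y=0.236218: f=0.634680 → y ← 0.236218 + 0.26·0.634680 = 0.401235
x=1.520000, y=0.401235: f=0.807064 → y ← 0.401235 + 0.26·0.807064 = 0.611071
x=1.780000, y=0.611071: f=1.059751 → y ← 0.611071 + 0.26·1.059751 = 0.886607
y(2.04) ≈ 0.8866

0.8866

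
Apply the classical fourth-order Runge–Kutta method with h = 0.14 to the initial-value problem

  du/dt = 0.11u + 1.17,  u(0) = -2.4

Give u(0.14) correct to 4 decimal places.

-2.2722

RK4: k1 = f(t_n, u_n); k2 = f(t_n + h/2, u_n + (h/2)·k1); k3 = f(t_n + h/2, u_n + (h/2)·k2); k4 = f(t_n + h, u_n + h·k3); u_{n+1} = u_n + (h/6)·(k1 + 2k2 + 2k3 + k4).
t=0.000000, u=-2.400000:
  k1 = f(0.000000, -2.400000) = 0.906000
  k2 = f(0.070000, -2.336580) = 0.912976
  k3 = f(0.070000, -2.336092) = 0.913030
  k4 = f(0.140000, -2.272176) = 0.920061
  u ← -2.400000 + (0.14/6)·(k1 + 2k2 + 2k3 + k4) = -2.272178
u(0.14) ≈ -2.2722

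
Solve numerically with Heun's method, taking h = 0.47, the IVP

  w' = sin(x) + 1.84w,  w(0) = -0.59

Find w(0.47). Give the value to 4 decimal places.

Heun: k1 = f(x_n, w_n); k2 = f(x_n + h, w_n + h·k1); w_{n+1} = w_n + (h/2)·(k1 + k2).
x=0.000000, w=-0.590000:
  k1 = f(0.000000, -0.590000) = -1.085600
  k2 = f(0.470000, -1.100232) = -1.571541
  w ← -0.590000 + (0.47/2)·(-1.085600 + (-1.571541)) = -1.214428
w(0.47) ≈ -1.2144

-1.2144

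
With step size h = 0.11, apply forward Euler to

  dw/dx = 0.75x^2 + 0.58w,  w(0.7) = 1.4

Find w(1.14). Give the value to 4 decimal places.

Euler: w_{n+1} = w_n + h·f(x_n, w_n).
x=0.700000, w=1.400000: f=1.179500 → w ← 1.400000 + 0.11·1.179500 = 1.529745
x=0.810000, w=1.529745: f=1.379327 → w ← 1.529745 + 0.11·1.379327 = 1.681471
x=0.920000, w=1.681471: f=1.610053 → w ← 1.681471 + 0.11·1.610053 = 1.858577
x=1.030000, w=1.858577: f=1.873650 → w ← 1.858577 + 0.11·1.873650 = 2.064678
w(1.14) ≈ 2.0647

2.0647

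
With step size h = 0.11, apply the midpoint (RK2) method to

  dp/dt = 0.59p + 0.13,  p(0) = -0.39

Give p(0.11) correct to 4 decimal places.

-0.4014

Midpoint: k1 = f(t_n, p_n); k2 = f(t_n + h/2, p_n + (h/2)·k1); p_{n+1} = p_n + h·k2.
t=0.000000, p=-0.390000:
  k1 = f(0.000000, -0.390000) = -0.100100
  k2 = f(0.055000, -0.395506) = -0.103348
  p ← -0.390000 + 0.11·(-0.103348) = -0.401368
p(0.11) ≈ -0.4014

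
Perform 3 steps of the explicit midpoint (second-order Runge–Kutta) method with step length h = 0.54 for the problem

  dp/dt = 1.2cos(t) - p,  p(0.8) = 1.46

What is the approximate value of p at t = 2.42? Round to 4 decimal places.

Midpoint: k1 = f(t_n, p_n); k2 = f(t_n + h/2, p_n + (h/2)·k1); p_{n+1} = p_n + h·k2.
t=0.800000, p=1.460000:
  k1 = f(0.800000, 1.460000) = -0.623952
  k2 = f(1.070000, 1.291533) = -0.715384
  p ← 1.460000 + 0.54·(-0.715384) = 1.073693
t=1.340000, p=1.073693:
  k1 = f(1.340000, 1.073693) = -0.799189
  k2 = f(1.610000, 0.857912) = -0.904944
  p ← 1.073693 + 0.54·(-0.904944) = 0.585023
t=1.880000, p=0.585023:
  k1 = f(1.880000, 0.585023) = -0.950183
  k2 = f(2.150000, 0.328474) = -0.985303
  p ← 0.585023 + 0.54·(-0.985303) = 0.052960
p(2.42) ≈ 0.0530

0.0530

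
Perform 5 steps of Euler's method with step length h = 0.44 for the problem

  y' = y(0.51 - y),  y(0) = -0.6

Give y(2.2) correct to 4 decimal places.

Euler: y_{n+1} = y_n + h·f(x_n, y_n).
x=0.000000, y=-0.600000: f=-0.666000 → y ← -0.600000 + 0.44·(-0.666000) = -0.893040
x=0.440000, y=-0.893040: f=-1.252971 → y ← -0.893040 + 0.44·(-1.252971) = -1.444347
x=0.880000, y=-1.444347: f=-2.822756 → y ← -1.444347 + 0.44·(-2.822756) = -2.686360
x=1.320000, y=-2.686360: f=-8.586572 → y ← -2.686360 + 0.44·(-8.586572) = -6.464451
x=1.760000, y=-6.464451: f=-45.086002 → y ← -6.464451 + 0.44·(-45.086002) = -26.302292
y(2.2) ≈ -26.3023

-26.3023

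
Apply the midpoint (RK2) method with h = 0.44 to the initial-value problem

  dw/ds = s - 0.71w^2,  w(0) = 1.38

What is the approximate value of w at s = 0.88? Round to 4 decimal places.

1.0794

Midpoint: k1 = f(s_n, w_n); k2 = f(s_n + h/2, w_n + (h/2)·k1); w_{n+1} = w_n + h·k2.
s=0.000000, w=1.380000:
  k1 = f(0.000000, 1.380000) = -1.352124
  k2 = f(0.220000, 1.082533) = -0.612033
  w ← 1.380000 + 0.44·(-0.612033) = 1.110706
s=0.440000, w=1.110706:
  k1 = f(0.440000, 1.110706) = -0.435904
  k2 = f(0.660000, 1.014807) = -0.071181
  w ← 1.110706 + 0.44·(-0.071181) = 1.079386
w(0.88) ≈ 1.0794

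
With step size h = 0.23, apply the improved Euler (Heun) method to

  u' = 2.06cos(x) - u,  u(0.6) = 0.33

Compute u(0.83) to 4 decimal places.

0.5733

Heun: k1 = f(x_n, u_n); k2 = f(x_n + h, u_n + h·k1); u_{n+1} = u_n + (h/2)·(k1 + k2).
x=0.600000, u=0.330000:
  k1 = f(0.600000, 0.330000) = 1.370191
  k2 = f(0.830000, 0.645144) = 0.745100
  u ← 0.330000 + (0.23/2)·(1.370191 + 0.745100) = 0.573259
u(0.83) ≈ 0.5733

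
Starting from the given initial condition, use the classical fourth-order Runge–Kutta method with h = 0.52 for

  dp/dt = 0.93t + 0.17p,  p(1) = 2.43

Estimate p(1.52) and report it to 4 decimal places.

3.2897

RK4: k1 = f(t_n, p_n); k2 = f(t_n + h/2, p_n + (h/2)·k1); k3 = f(t_n + h/2, p_n + (h/2)·k2); k4 = f(t_n + h, p_n + h·k3); p_{n+1} = p_n + (h/6)·(k1 + 2k2 + 2k3 + k4).
t=1.000000, p=2.430000:
  k1 = f(1.000000, 2.430000) = 1.343100
  k2 = f(1.260000, 2.779206) = 1.644265
  k3 = f(1.260000, 2.857509) = 1.657577
  k4 = f(1.520000, 3.291940) = 1.973230
  p ← 2.430000 + (0.52/6)·(k1 + 2k2 + 2k3 + k4) = 3.289734
p(1.52) ≈ 3.2897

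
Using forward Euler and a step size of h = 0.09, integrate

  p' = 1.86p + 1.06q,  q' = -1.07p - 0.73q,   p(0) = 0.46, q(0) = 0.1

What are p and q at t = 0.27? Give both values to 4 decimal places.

0.7497, -0.0682

Euler on (p,q): p_{n+1} = p_n + h·p', q_{n+1} = q_n + h·q'.
0.000000: (0.460000, 0.100000); f=(0.961600, -0.565200) → (0.546544, 0.049132)
0.090000: (0.546544, 0.049132); f=(1.068652, -0.620668) → (0.642723, -0.006728)
0.180000: (0.642723, -0.006728); f=(1.188332, -0.682802) → (0.749673, -0.068180)
(p(0.27), q(0.27)) ≈ (0.7497, -0.0682)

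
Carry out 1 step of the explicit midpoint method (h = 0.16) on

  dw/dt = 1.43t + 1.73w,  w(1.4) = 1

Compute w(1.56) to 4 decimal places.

Midpoint: k1 = f(t_n, w_n); k2 = f(t_n + h/2, w_n + (h/2)·k1); w_{n+1} = w_n + h·k2.
t=1.400000, w=1.000000:
  k1 = f(1.400000, 1.000000) = 3.732000
  k2 = f(1.480000, 1.298560) = 4.362909
  w ← 1.000000 + 0.16·4.362909 = 1.698065
w(1.56) ≈ 1.6981

1.6981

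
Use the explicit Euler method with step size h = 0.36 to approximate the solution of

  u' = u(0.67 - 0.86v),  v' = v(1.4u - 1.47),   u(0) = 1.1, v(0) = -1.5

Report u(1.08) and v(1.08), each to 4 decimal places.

6.1718, -4.5624

Euler on (u,v): u_{n+1} = u_n + h·u', v_{n+1} = v_n + h·v'.
0.000000: (1.100000, -1.500000); f=(2.156000, -0.105000) → (1.876160, -1.537800)
0.360000: (1.876160, -1.537800); f=(3.738264, -1.778656) → (3.221935, -2.178116)
0.720000: (3.221935, -2.178116); f=(8.193961, -6.623018) → (6.171761, -4.562403)
(u(1.08), v(1.08)) ≈ (6.1718, -4.5624)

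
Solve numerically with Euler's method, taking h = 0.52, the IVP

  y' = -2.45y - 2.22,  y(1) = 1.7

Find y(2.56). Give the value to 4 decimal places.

-0.9597

Euler: y_{n+1} = y_n + h·f(s_n, y_n).
s=1.000000, y=1.700000: f=-6.385000 → y ← 1.700000 + 0.52·(-6.385000) = -1.620200
s=1.520000, y=-1.620200: f=1.749490 → y ← -1.620200 + 0.52·1.749490 = -0.710465
s=2.040000, y=-0.710465: f=-0.479360 → y ← -0.710465 + 0.52·(-0.479360) = -0.959733
y(2.56) ≈ -0.9597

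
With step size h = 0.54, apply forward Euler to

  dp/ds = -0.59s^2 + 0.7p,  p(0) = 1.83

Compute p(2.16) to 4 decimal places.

5.0739

Euler: p_{n+1} = p_n + h·f(s_n, p_n).
s=0.000000, p=1.830000: f=1.281000 → p ← 1.830000 + 0.54·1.281000 = 2.521740
s=0.540000, p=2.521740: f=1.593174 → p ← 2.521740 + 0.54·1.593174 = 3.382054
s=1.080000, p=3.382054: f=1.679262 → p ← 3.382054 + 0.54·1.679262 = 4.288855
s=1.620000, p=4.288855: f=1.453803 → p ← 4.288855 + 0.54·1.453803 = 5.073909
p(2.16) ≈ 5.0739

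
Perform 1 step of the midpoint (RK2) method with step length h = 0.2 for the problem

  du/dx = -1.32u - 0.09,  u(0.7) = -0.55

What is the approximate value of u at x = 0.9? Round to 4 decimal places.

Midpoint: k1 = f(x_n, u_n); k2 = f(x_n + h/2, u_n + (h/2)·k1); u_{n+1} = u_n + h·k2.
x=0.700000, u=-0.550000:
  k1 = f(0.700000, -0.550000) = 0.636000
  k2 = f(0.800000, -0.486400) = 0.552048
  u ← -0.550000 + 0.2·0.552048 = -0.439590
u(0.9) ≈ -0.4396

-0.4396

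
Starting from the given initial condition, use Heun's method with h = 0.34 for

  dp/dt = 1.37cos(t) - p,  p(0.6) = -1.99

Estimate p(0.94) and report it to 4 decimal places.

-1.1642

Heun: k1 = f(t_n, p_n); k2 = f(t_n + h, p_n + h·k1); p_{n+1} = p_n + (h/2)·(k1 + k2).
t=0.600000, p=-1.990000:
  k1 = f(0.600000, -1.990000) = 3.120710
  k2 = f(0.940000, -0.928959) = 1.736968
  p ← -1.990000 + (0.34/2)·(3.120710 + 1.736968) = -1.164195
p(0.94) ≈ -1.1642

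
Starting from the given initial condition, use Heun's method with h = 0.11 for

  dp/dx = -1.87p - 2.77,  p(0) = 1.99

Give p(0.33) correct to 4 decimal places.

0.4010

Heun: k1 = f(x_n, p_n); k2 = f(x_n + h, p_n + h·k1); p_{n+1} = p_n + (h/2)·(k1 + k2).
x=0.000000, p=1.990000:
  k1 = f(0.000000, 1.990000) = -6.491300
  k2 = f(0.110000, 1.275957) = -5.156040
  p ← 1.990000 + (0.11/2)·(-6.491300 + (-5.156040)) = 1.349396
x=0.110000, p=1.349396:
  k1 = f(0.110000, 1.349396) = -5.293371
  k2 = f(0.220000, 0.767125) = -4.204525
  p ← 1.349396 + (0.11/2)·(-5.293371 + (-4.204525)) = 0.827012
x=0.220000, p=0.827012:
  k1 = f(0.220000, 0.827012) = -4.316513
  k2 = f(0.330000, 0.352196) = -3.428606
  p ← 0.827012 + (0.11/2)·(-4.316513 + (-3.428606)) = 0.401031
p(0.33) ≈ 0.4010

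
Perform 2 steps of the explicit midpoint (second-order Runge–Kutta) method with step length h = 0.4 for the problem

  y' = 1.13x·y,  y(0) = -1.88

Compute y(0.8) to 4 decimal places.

-2.6562

Midpoint: k1 = f(x_n, y_n); k2 = f(x_n + h/2, y_n + (h/2)·k1); y_{n+1} = y_n + h·k2.
x=0.000000, y=-1.880000:
  k1 = f(0.000000, -1.880000) = 0.000000
  k2 = f(0.200000, -1.880000) = -0.424880
  y ← -1.880000 + 0.4·(-0.424880) = -2.049952
x=0.400000, y=-2.049952:
  k1 = f(0.400000, -2.049952) = -0.926578
  k2 = f(0.600000, -2.235268) = -1.515511
  y ← -2.049952 + 0.4·(-1.515511) = -2.656157
y(0.8) ≈ -2.6562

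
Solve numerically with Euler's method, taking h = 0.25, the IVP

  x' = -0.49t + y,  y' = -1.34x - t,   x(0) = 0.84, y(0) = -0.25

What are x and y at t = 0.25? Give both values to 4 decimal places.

Euler on (x,y): x_{n+1} = x_n + h·x', y_{n+1} = y_n + h·y'.
0.000000: (0.840000, -0.250000); f=(-0.250000, -1.125600) → (0.777500, -0.531400)
(x(0.25), y(0.25)) ≈ (0.7775, -0.5314)

0.7775, -0.5314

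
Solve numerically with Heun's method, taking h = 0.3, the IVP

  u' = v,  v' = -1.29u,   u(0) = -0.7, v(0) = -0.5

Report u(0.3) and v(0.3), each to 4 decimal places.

Heun on (u,v): k1 = f(t_n, state_n); k2 = f(t_n + h, state_n + h·k1); state_{n+1} = state_n + (h/2)·(k1 + k2).
0.000000: (-0.700000, -0.500000)
  k1 = (-0.500000, 0.903000)
  predictor → (-0.850000, -0.229100)
  k2 = (-0.229100, 1.096500)
  → (-0.809365, -0.200075)
(u(0.3), v(0.3)) ≈ (-0.8094, -0.2001)

-0.8094, -0.2001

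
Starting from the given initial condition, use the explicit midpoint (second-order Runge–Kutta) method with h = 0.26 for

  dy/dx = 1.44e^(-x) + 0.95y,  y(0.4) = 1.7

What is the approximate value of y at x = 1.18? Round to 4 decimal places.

4.3516

Midpoint: k1 = f(x_n, y_n); k2 = f(x_n + h/2, y_n + (h/2)·k1); y_{n+1} = y_n + h·k2.
x=0.400000, y=1.700000:
  k1 = f(0.400000, 1.700000) = 2.580261
  k2 = f(0.530000, 2.035434) = 2.781253
  y ← 1.700000 + 0.26·2.781253 = 2.423126
x=0.660000, y=2.423126:
  k1 = f(0.660000, 2.423126) = 3.046236
  k2 = f(0.790000, 2.819136) = 3.331716
  y ← 2.423126 + 0.26·3.331716 = 3.289372
x=0.920000, y=3.289372:
  k1 = f(0.920000, 3.289372) = 3.698771
  k2 = f(1.050000, 3.770212) = 4.085612
  y ← 3.289372 + 0.26·4.085612 = 4.351631
y(1.18) ≈ 4.3516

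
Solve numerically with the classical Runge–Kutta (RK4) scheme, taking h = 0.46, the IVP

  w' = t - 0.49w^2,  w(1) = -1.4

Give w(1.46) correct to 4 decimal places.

-1.2445

RK4: k1 = f(t_n, w_n); k2 = f(t_n + h/2, w_n + (h/2)·k1); k3 = f(t_n + h/2, w_n + (h/2)·k2); k4 = f(t_n + h, w_n + h·k3); w_{n+1} = w_n + (h/6)·(k1 + 2k2 + 2k3 + k4).
t=1.000000, w=-1.400000:
  k1 = f(1.000000, -1.400000) = 0.039600
  k2 = f(1.230000, -1.390892) = 0.282056
  k3 = f(1.230000, -1.335127) = 0.356543
  k4 = f(1.460000, -1.235990) = 0.711441
  w ← -1.400000 + (0.46/6)·(k1 + 2k2 + 2k3 + k4) = -1.244502
w(1.46) ≈ -1.2445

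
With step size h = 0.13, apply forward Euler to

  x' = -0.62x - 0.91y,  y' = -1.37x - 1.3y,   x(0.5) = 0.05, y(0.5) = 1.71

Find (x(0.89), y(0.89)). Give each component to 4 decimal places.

-0.4278, 1.0536

Euler on (x,y): x_{n+1} = x_n + h·x', y_{n+1} = y_n + h·y'.
0.500000: (0.050000, 1.710000); f=(-1.587100, -2.291500) → (-0.156323, 1.412105)
0.630000: (-0.156323, 1.412105); f=(-1.188095, -1.621574) → (-0.310775, 1.201300)
0.760000: (-0.310775, 1.201300); f=(-0.900503, -1.135928) → (-0.427841, 1.053630)
(x(0.89), y(0.89)) ≈ (-0.4278, 1.0536)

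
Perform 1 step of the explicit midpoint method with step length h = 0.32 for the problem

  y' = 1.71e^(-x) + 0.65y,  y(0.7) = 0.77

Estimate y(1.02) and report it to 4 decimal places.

1.2066

Midpoint: k1 = f(x_n, y_n); k2 = f(x_n + h/2, y_n + (h/2)·k1); y_{n+1} = y_n + h·k2.
x=0.700000, y=0.770000:
  k1 = f(0.700000, 0.770000) = 1.349661
  k2 = f(0.860000, 0.985946) = 1.364472
  y ← 0.770000 + 0.32·1.364472 = 1.206631
y(1.02) ≈ 1.2066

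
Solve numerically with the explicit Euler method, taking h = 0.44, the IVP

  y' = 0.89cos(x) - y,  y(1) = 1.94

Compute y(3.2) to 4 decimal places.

-0.4135

Euler: y_{n+1} = y_n + h·f(x_n, y_n).
x=1.000000, y=1.940000: f=-1.459131 → y ← 1.940000 + 0.44·(-1.459131) = 1.297982
x=1.440000, y=1.297982: f=-1.181905 → y ← 1.297982 + 0.44·(-1.181905) = 0.777944
x=1.880000, y=0.777944: f=-1.048771 → y ← 0.777944 + 0.44·(-1.048771) = 0.316485
x=2.320000, y=0.316485: f=-0.922624 → y ← 0.316485 + 0.44·(-0.922624) = -0.089470
x=2.760000, y=-0.089470: f=-0.736515 → y ← -0.089470 + 0.44·(-0.736515) = -0.413536
y(3.2) ≈ -0.4135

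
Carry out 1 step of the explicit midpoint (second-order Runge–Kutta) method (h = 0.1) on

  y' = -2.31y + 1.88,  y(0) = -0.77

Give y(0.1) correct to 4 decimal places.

-0.4464

Midpoint: k1 = f(x_n, y_n); k2 = f(x_n + h/2, y_n + (h/2)·k1); y_{n+1} = y_n + h·k2.
x=0.000000, y=-0.770000:
  k1 = f(0.000000, -0.770000) = 3.658700
  k2 = f(0.050000, -0.587065) = 3.236120
  y ← -0.770000 + 0.1·3.236120 = -0.446388
y(0.1) ≈ -0.4464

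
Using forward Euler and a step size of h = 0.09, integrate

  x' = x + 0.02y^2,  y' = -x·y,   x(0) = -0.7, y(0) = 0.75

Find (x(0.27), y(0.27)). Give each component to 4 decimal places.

-0.9028, 0.9155

Euler on (x,y): x_{n+1} = x_n + h·x', y_{n+1} = y_n + h·y'.
0.000000: (-0.700000, 0.750000); f=(-0.688750, 0.525000) → (-0.761987, 0.797250)
0.090000: (-0.761987, 0.797250); f=(-0.749275, 0.607495) → (-0.829422, 0.851925)
0.180000: (-0.829422, 0.851925); f=(-0.814907, 0.706605) → (-0.902764, 0.915519)
(x(0.27), y(0.27)) ≈ (-0.9028, 0.9155)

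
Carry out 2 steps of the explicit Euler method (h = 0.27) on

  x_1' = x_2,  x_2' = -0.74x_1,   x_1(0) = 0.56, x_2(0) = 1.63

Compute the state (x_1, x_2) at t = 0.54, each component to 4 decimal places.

Euler on (x_1,x_2): x_1_{n+1} = x_1_n + h·x_1', x_2_{n+1} = x_2_n + h·x_2'.
0.000000: (0.560000, 1.630000); f=(1.630000, -0.414400) → (1.000100, 1.518112)
0.270000: (1.000100, 1.518112); f=(1.518112, -0.740074) → (1.409990, 1.318292)
(x_1(0.54), x_2(0.54)) ≈ (1.4100, 1.3183)

1.4100, 1.3183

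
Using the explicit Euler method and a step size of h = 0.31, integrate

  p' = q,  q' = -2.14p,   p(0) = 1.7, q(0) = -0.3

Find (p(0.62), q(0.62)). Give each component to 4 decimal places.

1.1644, -2.4939

Euler on (p,q): p_{n+1} = p_n + h·p', q_{n+1} = q_n + h·q'.
0.000000: (1.700000, -0.300000); f=(-0.300000, -3.638000) → (1.607000, -1.427780)
0.310000: (1.607000, -1.427780); f=(-1.427780, -3.438980) → (1.164388, -2.493864)
(p(0.62), q(0.62)) ≈ (1.1644, -2.4939)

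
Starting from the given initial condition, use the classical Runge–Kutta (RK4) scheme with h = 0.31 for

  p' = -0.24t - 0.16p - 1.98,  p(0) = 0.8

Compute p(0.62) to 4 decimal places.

-0.4889

RK4: k1 = f(t_n, p_n); k2 = f(t_n + h/2, p_n + (h/2)·k1); k3 = f(t_n + h/2, p_n + (h/2)·k2); k4 = f(t_n + h, p_n + h·k3); p_{n+1} = p_n + (h/6)·(k1 + 2k2 + 2k3 + k4).
t=0.000000, p=0.800000:
  k1 = f(0.000000, 0.800000) = -2.108000
  k2 = f(0.155000, 0.473260) = -2.092922
  k3 = f(0.155000, 0.475597) = -2.093296
  k4 = f(0.310000, 0.151078) = -2.078573
  p ← 0.800000 + (0.31/6)·(k1 + 2k2 + 2k3 + k4) = 0.151118
t=0.310000, p=0.151118:
  k1 = f(0.310000, 0.151118) = -2.078579
  k2 = f(0.465000, -0.171062) = -2.064230
  k3 = f(0.465000, -0.168838) = -2.064586
  k4 = f(0.620000, -0.488904) = -2.050575
  p ← 0.151118 + (0.31/6)·(k1 + 2k2 + 2k3 + k4) = -0.488866
p(0.62) ≈ -0.4889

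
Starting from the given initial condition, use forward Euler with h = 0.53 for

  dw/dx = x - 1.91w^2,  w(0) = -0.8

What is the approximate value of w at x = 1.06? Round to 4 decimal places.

Euler: w_{n+1} = w_n + h·f(x_n, w_n).
x=0.000000, w=-0.800000: f=-1.222400 → w ← -0.800000 + 0.53·(-1.222400) = -1.447872
x=0.530000, w=-1.447872: f=-3.473997 → w ← -1.447872 + 0.53·(-3.473997) = -3.289090
w(1.06) ≈ -3.2891

-3.2891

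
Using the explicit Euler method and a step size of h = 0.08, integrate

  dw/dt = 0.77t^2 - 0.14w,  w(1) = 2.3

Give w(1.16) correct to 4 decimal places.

Euler: w_{n+1} = w_n + h·f(t_n, w_n).
t=1.000000, w=2.300000: f=0.448000 → w ← 2.300000 + 0.08·0.448000 = 2.335840
t=1.080000, w=2.335840: f=0.571110 → w ← 2.335840 + 0.08·0.571110 = 2.381529
w(1.16) ≈ 2.3815

2.3815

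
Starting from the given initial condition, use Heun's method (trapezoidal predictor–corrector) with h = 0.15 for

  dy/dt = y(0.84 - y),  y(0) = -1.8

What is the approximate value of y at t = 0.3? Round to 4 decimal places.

-5.2087

Heun: k1 = f(t_n, y_n); k2 = f(t_n + h, y_n + h·k1); y_{n+1} = y_n + (h/2)·(k1 + k2).
t=0.000000, y=-1.800000:
  k1 = f(0.000000, -1.800000) = -4.752000
  k2 = f(0.150000, -2.512800) = -8.424916
  y ← -1.800000 + (0.15/2)·(-4.752000 + (-8.424916)) = -2.788269
t=0.150000, y=-2.788269:
  k1 = f(0.150000, -2.788269) = -10.116588
  k2 = f(0.300000, -4.305757) = -22.156378
  y ← -2.788269 + (0.15/2)·(-10.116588 + (-22.156378)) = -5.208741
y(0.3) ≈ -5.2087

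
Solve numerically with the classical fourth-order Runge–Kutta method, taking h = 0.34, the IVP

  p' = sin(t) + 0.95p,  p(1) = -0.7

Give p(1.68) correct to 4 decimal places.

-0.4312

RK4: k1 = f(t_n, p_n); k2 = f(t_n + h/2, p_n + (h/2)·k1); k3 = f(t_n + h/2, p_n + (h/2)·k2); k4 = f(t_n + h, p_n + h·k3); p_{n+1} = p_n + (h/6)·(k1 + 2k2 + 2k3 + k4).
t=1.000000, p=-0.700000:
  k1 = f(1.000000, -0.700000) = 0.176471
  k2 = f(1.170000, -0.670000) = 0.284251
  k3 = f(1.170000, -0.651677) = 0.301657
  k4 = f(1.340000, -0.597437) = 0.405920
  p ← -0.700000 + (0.34/6)·(k1 + 2k2 + 2k3 + k4) = -0.600595
t=1.340000, p=-0.600595:
  k1 = f(1.340000, -0.600595) = 0.402919
  k2 = f(1.510000, -0.532099) = 0.492659
  k3 = f(1.510000, -0.516843) = 0.507152
  k4 = f(1.680000, -0.428163) = 0.587288
  p ← -0.600595 + (0.34/6)·(k1 + 2k2 + 2k3 + k4) = -0.431171
p(1.68) ≈ -0.4312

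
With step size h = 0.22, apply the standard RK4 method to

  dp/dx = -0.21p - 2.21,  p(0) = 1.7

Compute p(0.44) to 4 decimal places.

0.6211

RK4: k1 = f(x_n, p_n); k2 = f(x_n + h/2, p_n + (h/2)·k1); k3 = f(x_n + h/2, p_n + (h/2)·k2); k4 = f(x_n + h, p_n + h·k3); p_{n+1} = p_n + (h/6)·(k1 + 2k2 + 2k3 + k4).
x=0.000000, p=1.700000:
  k1 = f(0.000000, 1.700000) = -2.567000
  k2 = f(0.110000, 1.417630) = -2.507702
  k3 = f(0.110000, 1.424153) = -2.509072
  k4 = f(0.220000, 1.148004) = -2.451081
  p ← 1.700000 + (0.22/6)·(k1 + 2k2 + 2k3 + k4) = 1.148107
x=0.220000, p=1.148107:
  k1 = f(0.220000, 1.148107) = -2.451102
  k2 = f(0.330000, 0.878486) = -2.394482
  k3 = f(0.330000, 0.884714) = -2.395790
  k4 = f(0.440000, 0.621033) = -2.340417
  p ← 1.148107 + (0.22/6)·(k1 + 2k2 + 2k3 + k4) = 0.621131
p(0.44) ≈ 0.6211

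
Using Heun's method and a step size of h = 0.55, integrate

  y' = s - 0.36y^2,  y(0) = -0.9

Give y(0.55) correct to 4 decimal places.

-0.9403

Heun: k1 = f(s_n, y_n); k2 = f(s_n + h, y_n + h·k1); y_{n+1} = y_n + (h/2)·(k1 + k2).
s=0.000000, y=-0.900000:
  k1 = f(0.000000, -0.900000) = -0.291600
  k2 = f(0.550000, -1.060380) = 0.145214
  y ← -0.900000 + (0.55/2)·(-0.291600 + 0.145214) = -0.940256
y(0.55) ≈ -0.9403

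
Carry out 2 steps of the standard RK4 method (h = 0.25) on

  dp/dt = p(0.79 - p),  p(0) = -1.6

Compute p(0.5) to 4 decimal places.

RK4: k1 = f(t_n, p_n); k2 = f(t_n + h/2, p_n + (h/2)·k1); k3 = f(t_n + h/2, p_n + (h/2)·k2); k4 = f(t_n + h, p_n + h·k3); p_{n+1} = p_n + (h/6)·(k1 + 2k2 + 2k3 + k4).
t=0.000000, p=-1.600000:
  k1 = f(0.000000, -1.600000) = -3.824000
  k2 = f(0.125000, -2.078000) = -5.959704
  k3 = f(0.125000, -2.344963) = -7.351372
  k4 = f(0.250000, -3.437843) = -14.534661
  p ← -1.600000 + (0.25/6)·(k1 + 2k2 + 2k3 + k4) = -3.474201
t=0.250000, p=-3.474201:
  k1 = f(0.250000, -3.474201) = -14.814688
  k2 = f(0.375000, -5.326037) = -32.574234
  k3 = f(0.375000, -7.545980) = -62.903136
  k4 = f(0.500000, -19.199985) = -383.807393
  p ← -3.474201 + (0.25/6)·(k1 + 2k2 + 2k3 + k4) = -28.039901
p(0.5) ≈ -28.0399

-28.0399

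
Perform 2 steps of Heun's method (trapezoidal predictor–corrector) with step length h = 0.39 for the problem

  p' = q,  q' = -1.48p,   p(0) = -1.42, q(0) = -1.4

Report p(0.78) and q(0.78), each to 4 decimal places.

Heun on (p,q): k1 = f(t_n, state_n); k2 = f(t_n + h, state_n + h·k1); state_{n+1} = state_n + (h/2)·(k1 + k2).
0.000000: (-1.420000, -1.400000)
  k1 = (-1.400000, 2.101600)
  predictor → (-1.966000, -0.580376)
  k2 = (-0.580376, 2.909680)
  → (-1.806173, -0.422800)
0.390000: (-1.806173, -0.422800)
  k1 = (-0.422800, 2.673137)
  predictor → (-1.971065, 0.619723)
  k2 = (0.619723, 2.917177)
  → (-1.767773, 0.667311)
(p(0.78), q(0.78)) ≈ (-1.7678, 0.6673)

-1.7678, 0.6673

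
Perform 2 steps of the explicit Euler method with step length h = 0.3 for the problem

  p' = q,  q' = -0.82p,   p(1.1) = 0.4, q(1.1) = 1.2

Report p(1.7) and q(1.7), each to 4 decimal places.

Euler on (p,q): p_{n+1} = p_n + h·p', q_{n+1} = q_n + h·q'.
1.100000: (0.400000, 1.200000); f=(1.200000, -0.328000) → (0.760000, 1.101600)
1.400000: (0.760000, 1.101600); f=(1.101600, -0.623200) → (1.090480, 0.914640)
(p(1.7), q(1.7)) ≈ (1.0905, 0.9146)

1.0905, 0.9146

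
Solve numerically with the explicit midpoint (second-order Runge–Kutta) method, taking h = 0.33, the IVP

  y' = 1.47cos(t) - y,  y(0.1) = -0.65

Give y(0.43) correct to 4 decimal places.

Midpoint: k1 = f(t_n, y_n); k2 = f(t_n + h/2, y_n + (h/2)·k1); y_{n+1} = y_n + h·k2.
t=0.100000, y=-0.650000:
  k1 = f(0.100000, -0.650000) = 2.112656
  k2 = f(0.265000, -0.301412) = 1.720098
  y ← -0.650000 + 0.33·1.720098 = -0.082368
y(0.43) ≈ -0.0824

-0.0824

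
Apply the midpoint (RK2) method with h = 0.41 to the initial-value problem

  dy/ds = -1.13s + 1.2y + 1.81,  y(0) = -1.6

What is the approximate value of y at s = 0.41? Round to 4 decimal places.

-1.7512

Midpoint: k1 = f(s_n, y_n); k2 = f(s_n + h/2, y_n + (h/2)·k1); y_{n+1} = y_n + h·k2.
s=0.000000, y=-1.600000:
  k1 = f(0.000000, -1.600000) = -0.110000
  k2 = f(0.205000, -1.622550) = -0.368710
  y ← -1.600000 + 0.41·(-0.368710) = -1.751171
y(0.41) ≈ -1.7512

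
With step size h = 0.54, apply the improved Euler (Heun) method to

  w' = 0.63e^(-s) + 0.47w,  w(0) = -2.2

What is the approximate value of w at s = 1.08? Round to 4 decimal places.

Heun: k1 = f(s_n, w_n); k2 = f(s_n + h, w_n + h·k1); w_{n+1} = w_n + (h/2)·(k1 + k2).
s=0.000000, w=-2.200000:
  k1 = f(0.000000, -2.200000) = -0.404000
  k2 = f(0.540000, -2.418160) = -0.769404
  w ← -2.200000 + (0.54/2)·(-0.404000 + (-0.769404)) = -2.516819
s=0.540000, w=-2.516819:
  k1 = f(0.540000, -2.516819) = -0.815774
  k2 = f(1.080000, -2.957337) = -1.176003
  w ← -2.516819 + (0.54/2)·(-0.815774 + (-1.176003)) = -3.054599
w(1.08) ≈ -3.0546

-3.0546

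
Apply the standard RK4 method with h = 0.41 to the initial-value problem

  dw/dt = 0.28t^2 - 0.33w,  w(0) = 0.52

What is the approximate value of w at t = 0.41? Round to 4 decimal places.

RK4: k1 = f(t_n, w_n); k2 = f(t_n + h/2, w_n + (h/2)·k1); k3 = f(t_n + h/2, w_n + (h/2)·k2); k4 = f(t_n + h, w_n + h·k3); w_{n+1} = w_n + (h/6)·(k1 + 2k2 + 2k3 + k4).
t=0.000000, w=0.520000:
  k1 = f(0.000000, 0.520000) = -0.171600
  k2 = f(0.205000, 0.484822) = -0.148224
  k3 = f(0.205000, 0.489614) = -0.149806
  k4 = f(0.410000, 0.458580) = -0.104263
  w ← 0.520000 + (0.41/6)·(k1 + 2k2 + 2k3 + k4) = 0.460419
w(0.41) ≈ 0.4604

0.4604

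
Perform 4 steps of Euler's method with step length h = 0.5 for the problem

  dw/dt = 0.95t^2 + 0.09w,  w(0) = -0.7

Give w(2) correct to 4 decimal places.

Euler: w_{n+1} = w_n + h·f(t_n, w_n).
t=0.000000, w=-0.700000: f=-0.063000 → w ← -0.700000 + 0.5·(-0.063000) = -0.731500
t=0.500000, w=-0.731500: f=0.171665 → w ← -0.731500 + 0.5·0.171665 = -0.645667
t=1.000000, w=-0.645667: f=0.891890 → w ← -0.645667 + 0.5·0.891890 = -0.199723
t=1.500000, w=-0.199723: f=2.119525 → w ← -0.199723 + 0.5·2.119525 = 0.860040
w(2) ≈ 0.8600

0.8600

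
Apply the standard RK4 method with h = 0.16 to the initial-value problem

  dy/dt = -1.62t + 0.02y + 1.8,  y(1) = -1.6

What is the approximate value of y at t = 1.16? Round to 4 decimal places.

RK4: k1 = f(t_n, y_n); k2 = f(t_n + h/2, y_n + (h/2)·k1); k3 = f(t_n + h/2, y_n + (h/2)·k2); k4 = f(t_n + h, y_n + h·k3); y_{n+1} = y_n + (h/6)·(k1 + 2k2 + 2k3 + k4).
t=1.000000, y=-1.600000:
  k1 = f(1.000000, -1.600000) = 0.148000
  k2 = f(1.080000, -1.588160) = 0.018637
  k3 = f(1.080000, -1.598509) = 0.018430
  k4 = f(1.160000, -1.597051) = -0.111141
  y ← -1.600000 + (0.16/6)·(k1 + 2k2 + 2k3 + k4) = -1.597040
y(1.16) ≈ -1.5970

-1.5970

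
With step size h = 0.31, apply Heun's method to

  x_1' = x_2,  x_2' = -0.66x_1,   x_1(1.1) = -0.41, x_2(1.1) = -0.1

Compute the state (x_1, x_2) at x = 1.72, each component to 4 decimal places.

Heun on (x_1,x_2): k1 = f(x_n, state_n); k2 = f(x_n + h, state_n + h·k1); state_{n+1} = state_n + (h/2)·(k1 + k2).
1.100000: (-0.410000, -0.100000)
  k1 = (-0.100000, 0.270600)
  predictor → (-0.441000, -0.016114)
  k2 = (-0.016114, 0.291060)
  → (-0.427998, -0.012943)
1.410000: (-0.427998, -0.012943)
  k1 = (-0.012943, 0.282478)
  predictor → (-0.432010, 0.074626)
  k2 = (0.074626, 0.285127)
  → (-0.418437, 0.075036)
(x_1(1.72), x_2(1.72)) ≈ (-0.4184, 0.0750)

-0.4184, 0.0750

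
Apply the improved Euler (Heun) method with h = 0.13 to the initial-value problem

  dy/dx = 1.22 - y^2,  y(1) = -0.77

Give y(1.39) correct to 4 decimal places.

-0.4508

Heun: k1 = f(x_n, y_n); k2 = f(x_n + h, y_n + h·k1); y_{n+1} = y_n + (h/2)·(k1 + k2).
x=1.000000, y=-0.770000:
  k1 = f(1.000000, -0.770000) = 0.627100
  k2 = f(1.130000, -0.688477) = 0.745999
  y ← -0.770000 + (0.13/2)·(0.627100 + 0.745999) = -0.680749
x=1.130000, y=-0.680749:
  k1 = f(1.130000, -0.680749) = 0.756581
  k2 = f(1.260000, -0.582393) = 0.880818
  y ← -0.680749 + (0.13/2)·(0.756581 + 0.880818) = -0.574318
x=1.260000, y=-0.574318:
  k1 = f(1.260000, -0.574318) = 0.890159
  k2 = f(1.390000, -0.458597) = 1.009689
  y ← -0.574318 + (0.13/2)·(0.890159 + 1.009689) = -0.450827
y(1.39) ≈ -0.4508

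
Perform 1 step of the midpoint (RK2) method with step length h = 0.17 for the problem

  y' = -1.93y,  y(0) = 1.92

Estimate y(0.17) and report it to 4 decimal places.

Midpoint: k1 = f(x_n, y_n); k2 = f(x_n + h/2, y_n + (h/2)·k1); y_{n+1} = y_n + h·k2.
x=0.000000, y=1.920000:
  k1 = f(0.000000, 1.920000) = -3.705600
  k2 = f(0.085000, 1.605024) = -3.097696
  y ← 1.920000 + 0.17·(-3.097696) = 1.393392
y(0.17) ≈ 1.3934

1.3934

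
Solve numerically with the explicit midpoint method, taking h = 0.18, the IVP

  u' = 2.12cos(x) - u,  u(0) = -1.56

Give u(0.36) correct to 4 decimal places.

-0.4677

Midpoint: k1 = f(x_n, u_n); k2 = f(x_n + h/2, u_n + (h/2)·k1); u_{n+1} = u_n + h·k2.
x=0.000000, u=-1.560000:
  k1 = f(0.000000, -1.560000) = 3.680000
  k2 = f(0.090000, -1.228800) = 3.340220
  u ← -1.560000 + 0.18·3.340220 = -0.958760
x=0.180000, u=-0.958760:
  k1 = f(0.180000, -0.958760) = 3.044509
  k2 = f(0.270000, -0.684755) = 2.727949
  u ← -0.958760 + 0.18·2.727949 = -0.467730
u(0.36) ≈ -0.4677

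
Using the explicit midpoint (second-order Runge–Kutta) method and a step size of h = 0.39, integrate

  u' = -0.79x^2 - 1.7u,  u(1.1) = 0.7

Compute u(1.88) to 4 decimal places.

-0.6499

Midpoint: k1 = f(x_n, u_n); k2 = f(x_n + h/2, u_n + (h/2)·k1); u_{n+1} = u_n + h·k2.
x=1.100000, u=0.700000:
  k1 = f(1.100000, 0.700000) = -2.145900
  k2 = f(1.295000, 0.281549) = -1.803484
  u ← 0.700000 + 0.39·(-1.803484) = -0.003359
x=1.490000, u=-0.003359:
  k1 = f(1.490000, -0.003359) = -1.748169
  k2 = f(1.685000, -0.344252) = -1.657760
  u ← -0.003359 + 0.39·(-1.657760) = -0.649885
u(1.88) ≈ -0.6499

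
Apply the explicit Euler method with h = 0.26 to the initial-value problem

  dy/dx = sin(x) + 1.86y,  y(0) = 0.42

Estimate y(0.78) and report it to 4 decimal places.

1.5999

Euler: y_{n+1} = y_n + h·f(x_n, y_n).
x=0.000000, y=0.420000: f=0.781200 → y ← 0.420000 + 0.26·0.781200 = 0.623112
x=0.260000, y=0.623112: f=1.416069 → y ← 0.623112 + 0.26·1.416069 = 0.991290
x=0.520000, y=0.991290: f=2.340679 → y ← 0.991290 + 0.26·2.340679 = 1.599867
y(0.78) ≈ 1.5999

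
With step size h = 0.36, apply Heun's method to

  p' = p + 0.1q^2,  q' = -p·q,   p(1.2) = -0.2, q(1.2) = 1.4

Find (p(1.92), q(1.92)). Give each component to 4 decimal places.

Heun on (p,q): k1 = f(s_n, state_n); k2 = f(s_n + h, state_n + h·k1); state_{n+1} = state_n + (h/2)·(k1 + k2).
1.200000: (-0.200000, 1.400000)
  k1 = (-0.004000, 0.280000)
  predictor → (-0.201440, 1.500800)
  k2 = (0.023800, 0.302321)
  → (-0.196436, 1.504818)
1.560000: (-0.196436, 1.504818)
  k1 = (0.030012, 0.295600)
  predictor → (-0.185632, 1.611234)
  k2 = (0.073976, 0.299096)
  → (-0.177718, 1.611863)
(p(1.92), q(1.92)) ≈ (-0.1777, 1.6119)

-0.1777, 1.6119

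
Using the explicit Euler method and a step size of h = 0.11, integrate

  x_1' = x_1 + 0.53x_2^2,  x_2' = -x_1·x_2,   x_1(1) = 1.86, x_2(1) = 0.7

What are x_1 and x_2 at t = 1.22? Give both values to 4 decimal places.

Euler on (x_1,x_2): x_1_{n+1} = x_1_n + h·x_1', x_2_{n+1} = x_2_n + h·x_2'.
1.000000: (1.860000, 0.700000); f=(2.119700, -1.302000) → (2.093167, 0.556780)
1.110000: (2.093167, 0.556780); f=(2.257469, -1.165434) → (2.341489, 0.428582)
(x_1(1.22), x_2(1.22)) ≈ (2.3415, 0.4286)

2.3415, 0.4286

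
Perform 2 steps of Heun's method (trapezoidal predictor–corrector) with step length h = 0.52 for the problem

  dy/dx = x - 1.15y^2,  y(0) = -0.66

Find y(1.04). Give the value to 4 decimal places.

-1.1323

Heun: k1 = f(x_n, y_n); k2 = f(x_n + h, y_n + h·k1); y_{n+1} = y_n + (h/2)·(k1 + k2).
x=0.000000, y=-0.660000:
  k1 = f(0.000000, -0.660000) = -0.500940
  k2 = f(0.520000, -0.920489) = -0.454395
  y ← -0.660000 + (0.52/2)·(-0.500940 + (-0.454395)) = -0.908387
x=0.520000, y=-0.908387:
  k1 = f(0.520000, -0.908387) = -0.428942
  k2 = f(1.040000, -1.131437) = -0.432172
  y ← -0.908387 + (0.52/2)·(-0.428942 + (-0.432172)) = -1.132277
y(1.04) ≈ -1.1323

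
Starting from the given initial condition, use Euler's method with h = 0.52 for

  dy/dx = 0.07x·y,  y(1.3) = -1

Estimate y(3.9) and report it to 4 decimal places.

-1.5026

Euler: y_{n+1} = y_n + h·f(x_n, y_n).
x=1.300000, y=-1.000000: f=-0.091000 → y ← -1.000000 + 0.52·(-0.091000) = -1.047320
x=1.820000, y=-1.047320: f=-0.133429 → y ← -1.047320 + 0.52·(-0.133429) = -1.116703
x=2.340000, y=-1.116703: f=-0.182916 → y ← -1.116703 + 0.52·(-0.182916) = -1.211819
x=2.860000, y=-1.211819: f=-0.242606 → y ← -1.211819 + 0.52·(-0.242606) = -1.337974
x=3.380000, y=-1.337974: f=-0.316565 → y ← -1.337974 + 0.52·(-0.316565) = -1.502588
y(3.9) ≈ -1.5026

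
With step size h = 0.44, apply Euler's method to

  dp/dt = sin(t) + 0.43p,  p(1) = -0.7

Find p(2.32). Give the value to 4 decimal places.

0.2843

Euler: p_{n+1} = p_n + h·f(t_n, p_n).
t=1.000000, p=-0.700000: f=0.540471 → p ← -0.700000 + 0.44·0.540471 = -0.462193
t=1.440000, p=-0.462193: f=0.792715 → p ← -0.462193 + 0.44·0.792715 = -0.113398
t=1.880000, p=-0.113398: f=0.903815 → p ← -0.113398 + 0.44·0.903815 = 0.284281
p(2.32) ≈ 0.2843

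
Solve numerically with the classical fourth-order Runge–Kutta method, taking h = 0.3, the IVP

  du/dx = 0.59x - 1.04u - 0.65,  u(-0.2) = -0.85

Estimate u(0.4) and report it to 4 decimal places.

-0.7110

RK4: k1 = f(x_n, u_n); k2 = f(x_n + h/2, u_n + (h/2)·k1); k3 = f(x_n + h/2, u_n + (h/2)·k2); k4 = f(x_n + h, u_n + h·k3); u_{n+1} = u_n + (h/6)·(k1 + 2k2 + 2k3 + k4).
x=-0.200000, u=-0.850000:
  k1 = f(-0.200000, -0.850000) = 0.116000
  k2 = f(-0.050000, -0.832600) = 0.186404
  k3 = f(-0.050000, -0.822039) = 0.175421
  k4 = f(0.100000, -0.797374) = 0.238269
  u ← -0.850000 + (0.3/6)·(k1 + 2k2 + 2k3 + k4) = -0.796104
x=0.100000, u=-0.796104:
  k1 = f(0.100000, -0.796104) = 0.236948
  k2 = f(0.250000, -0.760562) = 0.288484
  k3 = f(0.250000, -0.752831) = 0.280445
  k4 = f(0.400000, -0.711971) = 0.326449
  u ← -0.796104 + (0.3/6)·(k1 + 2k2 + 2k3 + k4) = -0.711041
u(0.4) ≈ -0.7110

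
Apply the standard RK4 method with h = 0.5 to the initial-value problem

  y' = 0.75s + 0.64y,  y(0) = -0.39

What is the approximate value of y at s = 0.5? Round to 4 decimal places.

RK4: k1 = f(s_n, y_n); k2 = f(s_n + h/2, y_n + (h/2)·k1); k3 = f(s_n + h/2, y_n + (h/2)·k2); k4 = f(s_n + h, y_n + h·k3); y_{n+1} = y_n + (h/6)·(k1 + 2k2 + 2k3 + k4).
s=0.000000, y=-0.390000:
  k1 = f(0.000000, -0.390000) = -0.249600
  k2 = f(0.250000, -0.452400) = -0.102036
  k3 = f(0.250000, -0.415509) = -0.078426
  k4 = f(0.500000, -0.429213) = 0.100304
  y ← -0.390000 + (0.5/6)·(k1 + 2k2 + 2k3 + k4) = -0.432518
y(0.5) ≈ -0.4325

-0.4325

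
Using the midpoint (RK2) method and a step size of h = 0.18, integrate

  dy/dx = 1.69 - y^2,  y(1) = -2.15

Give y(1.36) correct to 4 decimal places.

-4.7913

Midpoint: k1 = f(x_n, y_n); k2 = f(x_n + h/2, y_n + (h/2)·k1); y_{n+1} = y_n + h·k2.
x=1.000000, y=-2.150000:
  k1 = f(1.000000, -2.150000) = -2.932500
  k2 = f(1.090000, -2.413925) = -4.137034
  y ← -2.150000 + 0.18·(-4.137034) = -2.894666
x=1.180000, y=-2.894666:
  k1 = f(1.180000, -2.894666) = -6.689092
  k2 = f(1.270000, -3.496684) = -10.536802
  y ← -2.894666 + 0.18·(-10.536802) = -4.791290
y(1.36) ≈ -4.7913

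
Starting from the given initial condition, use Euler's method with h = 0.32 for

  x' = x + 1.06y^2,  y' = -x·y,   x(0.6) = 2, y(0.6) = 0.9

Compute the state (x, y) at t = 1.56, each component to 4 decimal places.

5.1258, -0.0053

Euler on (x,y): x_{n+1} = x_n + h·x', y_{n+1} = y_n + h·y'.
0.600000: (2.000000, 0.900000); f=(2.858600, -1.800000) → (2.914752, 0.324000)
0.920000: (2.914752, 0.324000); f=(3.026027, -0.944380) → (3.883080, 0.021799)
1.240000: (3.883080, 0.021799); f=(3.883584, -0.084645) → (5.125827, -0.005288)
(x(1.56), y(1.56)) ≈ (5.1258, -0.0053)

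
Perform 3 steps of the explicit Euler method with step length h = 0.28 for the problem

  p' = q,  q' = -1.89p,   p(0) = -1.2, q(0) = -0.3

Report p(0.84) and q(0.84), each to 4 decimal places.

Euler on (p,q): p_{n+1} = p_n + h·p', q_{n+1} = q_n + h·q'.
0.000000: (-1.200000, -0.300000); f=(-0.300000, 2.268000) → (-1.284000, 0.335040)
0.280000: (-1.284000, 0.335040); f=(0.335040, 2.426760) → (-1.190189, 1.014533)
0.560000: (-1.190189, 1.014533); f=(1.014533, 2.249457) → (-0.906120, 1.644381)
(p(0.84), q(0.84)) ≈ (-0.9061, 1.6444)

-0.9061, 1.6444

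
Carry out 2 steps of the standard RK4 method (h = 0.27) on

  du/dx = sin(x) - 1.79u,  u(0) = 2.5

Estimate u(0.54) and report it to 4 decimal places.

1.0570

RK4: k1 = f(x_n, u_n); k2 = f(x_n + h/2, u_n + (h/2)·k1); k3 = f(x_n + h/2, u_n + (h/2)·k2); k4 = f(x_n + h, u_n + h·k3); u_{n+1} = u_n + (h/6)·(k1 + 2k2 + 2k3 + k4).
x=0.000000, u=2.500000:
  k1 = f(0.000000, 2.500000) = -4.475000
  k2 = f(0.135000, 1.895875) = -3.259026
  k3 = f(0.135000, 2.060031) = -3.552866
  k4 = f(0.270000, 1.540726) = -2.491168
  u ← 2.500000 + (0.27/6)·(k1 + 2k2 + 2k3 + k4) = 1.573452
x=0.270000, u=1.573452:
  k1 = f(0.270000, 1.573452) = -2.549748
  k2 = f(0.405000, 1.229236) = -1.806314
  k3 = f(0.405000, 1.329600) = -1.985965
  k4 = f(0.540000, 1.037242) = -1.342527
  u ← 1.573452 + (0.27/6)·(k1 + 2k2 + 2k3 + k4) = 1.056995
u(0.54) ≈ 1.0570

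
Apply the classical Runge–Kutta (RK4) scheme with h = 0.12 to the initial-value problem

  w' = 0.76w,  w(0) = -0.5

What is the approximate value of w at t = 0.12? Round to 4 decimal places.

-0.5477

RK4: k1 = f(t_n, w_n); k2 = f(t_n + h/2, w_n + (h/2)·k1); k3 = f(t_n + h/2, w_n + (h/2)·k2); k4 = f(t_n + h, w_n + h·k3); w_{n+1} = w_n + (h/6)·(k1 + 2k2 + 2k3 + k4).
t=0.000000, w=-0.500000:
  k1 = f(0.000000, -0.500000) = -0.380000
  k2 = f(0.060000, -0.522800) = -0.397328
  k3 = f(0.060000, -0.523840) = -0.398118
  k4 = f(0.120000, -0.547774) = -0.416308
  w ← -0.500000 + (0.12/6)·(k1 + 2k2 + 2k3 + k4) = -0.547744
w(0.12) ≈ -0.5477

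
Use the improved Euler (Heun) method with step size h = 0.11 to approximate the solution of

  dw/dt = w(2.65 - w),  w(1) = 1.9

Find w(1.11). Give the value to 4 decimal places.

2.0455

Heun: k1 = f(t_n, w_n); k2 = f(t_n + h, w_n + h·k1); w_{n+1} = w_n + (h/2)·(k1 + k2).
t=1.000000, w=1.900000:
  k1 = f(1.000000, 1.900000) = 1.425000
  k2 = f(1.110000, 2.056750) = 1.220167
  w ← 1.900000 + (0.11/2)·(1.425000 + 1.220167) = 2.045484
w(1.11) ≈ 2.0455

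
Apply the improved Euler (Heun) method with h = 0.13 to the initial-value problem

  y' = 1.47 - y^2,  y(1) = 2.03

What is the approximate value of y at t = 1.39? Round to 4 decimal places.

Heun: k1 = f(t_n, y_n); k2 = f(t_n + h, y_n + h·k1); y_{n+1} = y_n + (h/2)·(k1 + k2).
t=1.000000, y=2.030000:
  k1 = f(1.000000, 2.030000) = -2.650900
  k2 = f(1.130000, 1.685383) = -1.370516
  y ← 2.030000 + (0.13/2)·(-2.650900 + (-1.370516)) = 1.768608
t=1.130000, y=1.768608:
  k1 = f(1.130000, 1.768608) = -1.657974
  k2 = f(1.260000, 1.553071) = -0.942031
  y ← 1.768608 + (0.13/2)·(-1.657974 + (-0.942031)) = 1.599608
t=1.260000, y=1.599608:
  k1 = f(1.260000, 1.599608) = -1.088745
  k2 = f(1.390000, 1.458071) = -0.655971
  y ← 1.599608 + (0.13/2)·(-1.088745 + (-0.655971)) = 1.486201
y(1.39) ≈ 1.4862

1.4862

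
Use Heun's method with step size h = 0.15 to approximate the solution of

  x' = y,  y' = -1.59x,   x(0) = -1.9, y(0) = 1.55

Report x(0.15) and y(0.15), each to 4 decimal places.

-1.6335, 1.9754

Heun on (x,y): k1 = f(t_n, state_n); k2 = f(t_n + h, state_n + h·k1); state_{n+1} = state_n + (h/2)·(k1 + k2).
0.000000: (-1.900000, 1.550000)
  k1 = (1.550000, 3.021000)
  predictor → (-1.667500, 2.003150)
  k2 = (2.003150, 2.651325)
  → (-1.633514, 1.975424)
(x(0.15), y(0.15)) ≈ (-1.6335, 1.9754)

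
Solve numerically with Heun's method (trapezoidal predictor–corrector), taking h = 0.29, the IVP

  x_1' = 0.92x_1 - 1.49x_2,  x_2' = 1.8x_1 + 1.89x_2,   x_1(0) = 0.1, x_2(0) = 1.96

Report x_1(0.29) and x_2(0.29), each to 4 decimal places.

Heun on (x_1,x_2): k1 = f(t_n, state_n); k2 = f(t_n + h, state_n + h·k1); state_{n+1} = state_n + (h/2)·(k1 + k2).
0.000000: (0.100000, 1.960000)
  k1 = (-2.828400, 3.884400)
  predictor → (-0.720236, 3.086476)
  k2 = (-5.261466, 4.537015)
  → (-1.073031, 3.181105)
(x_1(0.29), x_2(0.29)) ≈ (-1.0730, 3.1811)

-1.0730, 3.1811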